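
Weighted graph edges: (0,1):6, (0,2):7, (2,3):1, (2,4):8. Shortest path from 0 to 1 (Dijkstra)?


Dijkstra from 0:
Distances: {0: 0, 1: 6, 2: 7, 3: 8, 4: 15}
Shortest distance to 1 = 6, path = [0, 1]


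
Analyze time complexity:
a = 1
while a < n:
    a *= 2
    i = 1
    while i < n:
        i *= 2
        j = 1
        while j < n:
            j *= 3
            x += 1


Per nesting level: O(log n) * O(log n) * O(log n) = O((log n)^3)
Complexity: O((log n)^3)


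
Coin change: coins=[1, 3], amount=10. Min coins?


dp[0]=0; dp[i]=1+min(dp[i-c] for c in coins)
...dp[5]=3, dp[6]=2, dp[7]=3, dp[8]=4, dp[9]=3, dp[10]=4
Minimum coins for 10 = 4


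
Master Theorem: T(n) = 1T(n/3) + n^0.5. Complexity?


a=1, b=3, c=0.5. log_3(1)=0 < c=0.5. Case 3: O(n^c) = O(sqrt(n))
Complexity: O(sqrt(n))


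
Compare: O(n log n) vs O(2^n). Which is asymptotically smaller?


linearithmic grows slower than exponential
O(n log n) is asymptotically smaller; O(2^n) grows faster


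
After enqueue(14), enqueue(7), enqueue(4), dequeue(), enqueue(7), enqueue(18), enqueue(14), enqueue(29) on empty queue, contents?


enqueue(14) -> [14]
enqueue(7) -> [14, 7]
enqueue(4) -> [14, 7, 4]
dequeue() returns 14 -> [7, 4]
enqueue(7) -> [7, 4, 7]
enqueue(18) -> [7, 4, 7, 18]
enqueue(14) -> [7, 4, 7, 18, 14]
enqueue(29) -> [7, 4, 7, 18, 14, 29]
Final queue (front to back): [7, 4, 7, 18, 14, 29]


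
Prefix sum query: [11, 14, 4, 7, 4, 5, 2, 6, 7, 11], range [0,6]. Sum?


Prefix sums: [0, 11, 25, 29, 36, 40, 45, 47, 53, 60, 71]
Sum[0..6] = prefix[7] - prefix[0] = 47 - 0 = 47


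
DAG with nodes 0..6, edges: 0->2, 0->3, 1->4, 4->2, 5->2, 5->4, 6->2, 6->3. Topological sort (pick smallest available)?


Kahn's algorithm, process smallest node first
Order: [0, 1, 5, 4, 6, 2, 3]


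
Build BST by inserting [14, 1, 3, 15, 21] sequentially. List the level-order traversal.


Root = 14; build tree by BST insertion.
Level-Order traversal: [14, 1, 15, 3, 21]


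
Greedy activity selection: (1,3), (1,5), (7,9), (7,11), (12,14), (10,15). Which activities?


Greedy: pick earliest-ending, then skip overlaps.
Selected (3 activities): [(1, 3), (7, 9), (12, 14)]


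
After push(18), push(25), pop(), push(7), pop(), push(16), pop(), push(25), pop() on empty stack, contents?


push(18) -> [18]
push(25) -> [18, 25]
pop() returns 25 -> [18]
push(7) -> [18, 7]
pop() returns 7 -> [18]
push(16) -> [18, 16]
pop() returns 16 -> [18]
push(25) -> [18, 25]
pop() returns 25 -> [18]
Final stack (bottom to top): [18]


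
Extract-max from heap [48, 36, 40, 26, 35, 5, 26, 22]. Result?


Max = 48
Replace root with last, heapify down
Resulting heap: [40, 36, 26, 26, 35, 5, 22]


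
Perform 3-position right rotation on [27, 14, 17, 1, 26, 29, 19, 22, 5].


Right rotate by 3: [19, 22, 5, 27, 14, 17, 1, 26, 29]


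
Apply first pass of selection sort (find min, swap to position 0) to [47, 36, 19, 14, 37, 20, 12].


After one pass: [12, 36, 19, 14, 37, 20, 47]


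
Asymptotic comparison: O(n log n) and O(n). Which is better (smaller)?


linear grows slower than linearithmic
O(n) is asymptotically smaller; O(n log n) grows faster


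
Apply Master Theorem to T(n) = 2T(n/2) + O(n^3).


a=2, b=2, c=3. log_2(2)=1 < c=3. Case 3: O(n^c) = O(n^3)
Complexity: O(n^3)


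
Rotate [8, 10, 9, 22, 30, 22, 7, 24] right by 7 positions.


Right rotate by 7: [10, 9, 22, 30, 22, 7, 24, 8]


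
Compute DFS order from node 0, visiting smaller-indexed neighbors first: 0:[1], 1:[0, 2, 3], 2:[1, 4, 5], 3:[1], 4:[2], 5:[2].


DFS stack-based: start with [0]
Visit order: [0, 1, 2, 4, 5, 3]


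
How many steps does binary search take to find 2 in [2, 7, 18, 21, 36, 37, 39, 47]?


Search for 2:
[0,7] mid=3 arr[3]=21
[0,2] mid=1 arr[1]=7
[0,0] mid=0 arr[0]=2
Total: 3 comparisons


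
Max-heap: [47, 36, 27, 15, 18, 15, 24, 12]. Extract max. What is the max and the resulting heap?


Max = 47
Replace root with last, heapify down
Resulting heap: [36, 18, 27, 15, 12, 15, 24]


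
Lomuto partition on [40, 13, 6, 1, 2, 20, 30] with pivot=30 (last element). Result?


Elements <= 30 go left of pivot.
Result: [13, 6, 1, 2, 20, 30, 40], pivot at index 5


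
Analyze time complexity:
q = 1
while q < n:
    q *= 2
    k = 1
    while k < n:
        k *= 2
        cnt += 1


Per nesting level: O(log n) * O(log n) = O((log n)^2)
Complexity: O((log n)^2)


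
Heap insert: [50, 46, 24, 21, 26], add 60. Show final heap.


Append 60: [50, 46, 24, 21, 26, 60]
Bubble up: swap idx 5(60) with idx 2(24); swap idx 2(60) with idx 0(50)
Result: [60, 46, 50, 21, 26, 24]


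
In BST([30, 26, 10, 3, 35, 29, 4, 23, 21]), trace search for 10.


BST root = 30
Search for 10: compare at each node
Path: [30, 26, 10]


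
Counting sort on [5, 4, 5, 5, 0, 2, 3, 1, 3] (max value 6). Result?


Count array: [1, 1, 1, 2, 1, 3, 0]
Reconstruct: [0, 1, 2, 3, 3, 4, 5, 5, 5]


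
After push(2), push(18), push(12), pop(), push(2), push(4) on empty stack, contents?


push(2) -> [2]
push(18) -> [2, 18]
push(12) -> [2, 18, 12]
pop() returns 12 -> [2, 18]
push(2) -> [2, 18, 2]
push(4) -> [2, 18, 2, 4]
Final stack (bottom to top): [2, 18, 2, 4]


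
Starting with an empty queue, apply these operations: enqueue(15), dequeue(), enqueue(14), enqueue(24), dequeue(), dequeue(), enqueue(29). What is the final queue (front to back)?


enqueue(15) -> [15]
dequeue() returns 15 -> []
enqueue(14) -> [14]
enqueue(24) -> [14, 24]
dequeue() returns 14 -> [24]
dequeue() returns 24 -> []
enqueue(29) -> [29]
Final queue (front to back): [29]


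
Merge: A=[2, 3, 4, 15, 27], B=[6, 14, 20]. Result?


Compare heads, take smaller each step.
Merged: [2, 3, 4, 6, 14, 15, 20, 27]


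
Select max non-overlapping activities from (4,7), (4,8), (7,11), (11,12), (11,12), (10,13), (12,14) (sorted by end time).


Greedy: pick earliest-ending, then skip overlaps.
Selected (4 activities): [(4, 7), (7, 11), (11, 12), (12, 14)]


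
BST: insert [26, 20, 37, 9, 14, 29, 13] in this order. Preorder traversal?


Root = 26; build tree by BST insertion.
Preorder traversal: [26, 20, 9, 14, 13, 37, 29]


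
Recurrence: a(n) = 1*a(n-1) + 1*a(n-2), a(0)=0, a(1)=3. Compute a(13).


Build bottom-up:
...a(11)=267, a(12)=432, a(13)=1*432+1*267=699


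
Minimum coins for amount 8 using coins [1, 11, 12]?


dp[0]=0; dp[i]=1+min(dp[i-c] for c in coins)
...dp[3]=3, dp[4]=4, dp[5]=5, dp[6]=6, dp[7]=7, dp[8]=8
Minimum coins for 8 = 8


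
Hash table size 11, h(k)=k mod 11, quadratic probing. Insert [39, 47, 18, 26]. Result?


Insertions: 39->slot 6; 47->slot 3; 18->slot 7; 26->slot 4
Table: [None, None, None, 47, 26, None, 39, 18, None, None, None]


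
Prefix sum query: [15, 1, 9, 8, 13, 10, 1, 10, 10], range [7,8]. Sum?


Prefix sums: [0, 15, 16, 25, 33, 46, 56, 57, 67, 77]
Sum[7..8] = prefix[9] - prefix[7] = 77 - 57 = 20


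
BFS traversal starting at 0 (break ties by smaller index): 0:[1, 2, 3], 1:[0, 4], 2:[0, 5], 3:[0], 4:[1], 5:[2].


BFS queue: start with [0]
Visit order: [0, 1, 2, 3, 4, 5]


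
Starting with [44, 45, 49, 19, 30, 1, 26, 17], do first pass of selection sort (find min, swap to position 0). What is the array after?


After one pass: [1, 45, 49, 19, 30, 44, 26, 17]


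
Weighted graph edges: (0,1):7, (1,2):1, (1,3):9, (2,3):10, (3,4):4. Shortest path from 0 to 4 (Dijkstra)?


Dijkstra from 0:
Distances: {0: 0, 1: 7, 2: 8, 3: 16, 4: 20}
Shortest distance to 4 = 20, path = [0, 1, 3, 4]


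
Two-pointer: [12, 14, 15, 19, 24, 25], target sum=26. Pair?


Two pointers: lo=0, hi=5
Found pair: (12, 14) summing to 26


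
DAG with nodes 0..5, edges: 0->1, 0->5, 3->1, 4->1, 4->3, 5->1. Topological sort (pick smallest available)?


Kahn's algorithm, process smallest node first
Order: [0, 2, 4, 3, 5, 1]


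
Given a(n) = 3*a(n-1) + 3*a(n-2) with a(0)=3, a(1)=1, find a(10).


Build bottom-up:
...a(8)=31428, a(9)=119151, a(10)=3*119151+3*31428=451737


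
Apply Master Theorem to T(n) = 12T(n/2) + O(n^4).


a=12, b=2, c=4. log_2(12)=3.585 < c=4. Case 3: O(n^c) = O(n^4)
Complexity: O(n^4)


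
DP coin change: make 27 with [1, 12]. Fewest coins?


dp[0]=0; dp[i]=1+min(dp[i-c] for c in coins)
...dp[22]=11, dp[23]=12, dp[24]=2, dp[25]=3, dp[26]=4, dp[27]=5
Minimum coins for 27 = 5


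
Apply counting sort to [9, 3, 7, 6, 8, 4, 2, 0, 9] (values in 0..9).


Count array: [1, 0, 1, 1, 1, 0, 1, 1, 1, 2]
Reconstruct: [0, 2, 3, 4, 6, 7, 8, 9, 9]


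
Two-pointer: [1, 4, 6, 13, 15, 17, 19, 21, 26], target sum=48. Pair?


Two pointers: lo=0, hi=8
No pair sums to 48


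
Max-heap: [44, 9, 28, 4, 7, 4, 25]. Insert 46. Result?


Append 46: [44, 9, 28, 4, 7, 4, 25, 46]
Bubble up: swap idx 7(46) with idx 3(4); swap idx 3(46) with idx 1(9); swap idx 1(46) with idx 0(44)
Result: [46, 44, 28, 9, 7, 4, 25, 4]


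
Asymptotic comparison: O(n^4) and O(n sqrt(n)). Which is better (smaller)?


n^1.5 grows slower than quartic
O(n sqrt(n)) is asymptotically smaller; O(n^4) grows faster


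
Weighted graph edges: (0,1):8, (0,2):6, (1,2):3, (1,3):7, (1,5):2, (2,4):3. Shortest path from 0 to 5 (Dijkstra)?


Dijkstra from 0:
Distances: {0: 0, 1: 8, 2: 6, 3: 15, 4: 9, 5: 10}
Shortest distance to 5 = 10, path = [0, 1, 5]


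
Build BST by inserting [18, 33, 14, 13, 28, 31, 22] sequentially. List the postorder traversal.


Root = 18; build tree by BST insertion.
Postorder traversal: [13, 14, 22, 31, 28, 33, 18]


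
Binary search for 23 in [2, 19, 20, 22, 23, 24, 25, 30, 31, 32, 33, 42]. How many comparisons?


Search for 23:
[0,11] mid=5 arr[5]=24
[0,4] mid=2 arr[2]=20
[3,4] mid=3 arr[3]=22
[4,4] mid=4 arr[4]=23
Total: 4 comparisons


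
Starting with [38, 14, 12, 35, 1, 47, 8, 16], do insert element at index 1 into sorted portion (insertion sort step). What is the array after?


After one pass: [14, 38, 12, 35, 1, 47, 8, 16]


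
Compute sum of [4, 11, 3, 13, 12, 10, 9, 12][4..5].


Prefix sums: [0, 4, 15, 18, 31, 43, 53, 62, 74]
Sum[4..5] = prefix[6] - prefix[4] = 53 - 31 = 22


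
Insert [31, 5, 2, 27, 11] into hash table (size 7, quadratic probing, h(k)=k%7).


Insertions: 31->slot 3; 5->slot 5; 2->slot 2; 27->slot 6; 11->slot 4
Table: [None, None, 2, 31, 11, 5, 27]


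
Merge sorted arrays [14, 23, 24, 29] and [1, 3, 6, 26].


Compare heads, take smaller each step.
Merged: [1, 3, 6, 14, 23, 24, 26, 29]


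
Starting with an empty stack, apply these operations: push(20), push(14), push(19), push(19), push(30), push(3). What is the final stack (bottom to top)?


push(20) -> [20]
push(14) -> [20, 14]
push(19) -> [20, 14, 19]
push(19) -> [20, 14, 19, 19]
push(30) -> [20, 14, 19, 19, 30]
push(3) -> [20, 14, 19, 19, 30, 3]
Final stack (bottom to top): [20, 14, 19, 19, 30, 3]


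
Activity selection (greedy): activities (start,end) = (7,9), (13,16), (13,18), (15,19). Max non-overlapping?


Greedy: pick earliest-ending, then skip overlaps.
Selected (2 activities): [(7, 9), (13, 16)]


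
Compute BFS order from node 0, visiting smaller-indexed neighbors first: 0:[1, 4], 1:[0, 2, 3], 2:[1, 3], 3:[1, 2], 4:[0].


BFS queue: start with [0]
Visit order: [0, 1, 4, 2, 3]


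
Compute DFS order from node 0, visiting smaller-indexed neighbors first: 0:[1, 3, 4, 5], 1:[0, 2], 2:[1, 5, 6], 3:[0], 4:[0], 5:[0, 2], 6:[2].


DFS stack-based: start with [0]
Visit order: [0, 1, 2, 5, 6, 3, 4]


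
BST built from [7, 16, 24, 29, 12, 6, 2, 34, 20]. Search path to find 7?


BST root = 7
Search for 7: compare at each node
Path: [7]


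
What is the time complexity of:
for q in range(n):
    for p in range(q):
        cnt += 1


Per nesting level: O(n) * O(n) [triangular over q] = O(n^2)
Complexity: O(n^2)


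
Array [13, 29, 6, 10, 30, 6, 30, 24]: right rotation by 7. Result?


Right rotate by 7: [29, 6, 10, 30, 6, 30, 24, 13]


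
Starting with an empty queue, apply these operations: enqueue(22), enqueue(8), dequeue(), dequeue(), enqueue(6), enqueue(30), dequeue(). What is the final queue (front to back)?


enqueue(22) -> [22]
enqueue(8) -> [22, 8]
dequeue() returns 22 -> [8]
dequeue() returns 8 -> []
enqueue(6) -> [6]
enqueue(30) -> [6, 30]
dequeue() returns 6 -> [30]
Final queue (front to back): [30]


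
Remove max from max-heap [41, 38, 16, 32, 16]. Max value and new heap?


Max = 41
Replace root with last, heapify down
Resulting heap: [38, 32, 16, 16]


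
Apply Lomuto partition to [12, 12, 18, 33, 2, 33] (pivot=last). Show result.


Elements <= 33 go left of pivot.
Result: [12, 12, 18, 33, 2, 33], pivot at index 5


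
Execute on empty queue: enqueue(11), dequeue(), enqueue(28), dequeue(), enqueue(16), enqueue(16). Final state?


enqueue(11) -> [11]
dequeue() returns 11 -> []
enqueue(28) -> [28]
dequeue() returns 28 -> []
enqueue(16) -> [16]
enqueue(16) -> [16, 16]
Final queue (front to back): [16, 16]


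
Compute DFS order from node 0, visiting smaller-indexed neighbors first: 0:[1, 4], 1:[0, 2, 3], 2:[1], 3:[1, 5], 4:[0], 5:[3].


DFS stack-based: start with [0]
Visit order: [0, 1, 2, 3, 5, 4]


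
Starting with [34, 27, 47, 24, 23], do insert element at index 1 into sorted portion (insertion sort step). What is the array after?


After one pass: [27, 34, 47, 24, 23]


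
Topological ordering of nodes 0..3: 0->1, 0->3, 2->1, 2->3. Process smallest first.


Kahn's algorithm, process smallest node first
Order: [0, 2, 1, 3]


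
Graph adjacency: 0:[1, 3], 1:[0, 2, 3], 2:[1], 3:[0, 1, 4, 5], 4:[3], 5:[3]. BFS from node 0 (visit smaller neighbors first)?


BFS queue: start with [0]
Visit order: [0, 1, 3, 2, 4, 5]


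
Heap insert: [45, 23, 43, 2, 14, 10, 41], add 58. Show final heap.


Append 58: [45, 23, 43, 2, 14, 10, 41, 58]
Bubble up: swap idx 7(58) with idx 3(2); swap idx 3(58) with idx 1(23); swap idx 1(58) with idx 0(45)
Result: [58, 45, 43, 23, 14, 10, 41, 2]


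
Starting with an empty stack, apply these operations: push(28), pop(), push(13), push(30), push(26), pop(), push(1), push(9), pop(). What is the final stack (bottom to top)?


push(28) -> [28]
pop() returns 28 -> []
push(13) -> [13]
push(30) -> [13, 30]
push(26) -> [13, 30, 26]
pop() returns 26 -> [13, 30]
push(1) -> [13, 30, 1]
push(9) -> [13, 30, 1, 9]
pop() returns 9 -> [13, 30, 1]
Final stack (bottom to top): [13, 30, 1]


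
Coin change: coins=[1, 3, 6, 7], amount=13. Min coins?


dp[0]=0; dp[i]=1+min(dp[i-c] for c in coins)
...dp[8]=2, dp[9]=2, dp[10]=2, dp[11]=3, dp[12]=2, dp[13]=2
Minimum coins for 13 = 2


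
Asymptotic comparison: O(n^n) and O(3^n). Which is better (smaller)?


exponential (base 3) grows slower than n^n
O(3^n) is asymptotically smaller; O(n^n) grows faster


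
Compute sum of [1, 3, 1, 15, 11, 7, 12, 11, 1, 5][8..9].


Prefix sums: [0, 1, 4, 5, 20, 31, 38, 50, 61, 62, 67]
Sum[8..9] = prefix[10] - prefix[8] = 67 - 61 = 6


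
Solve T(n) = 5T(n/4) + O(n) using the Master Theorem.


a=5, b=4, c=1. log_4(5)=1.161 > c=1. Case 1: O(n^log_b(a)) = O(n^1.161)
Complexity: O(n^1.161)


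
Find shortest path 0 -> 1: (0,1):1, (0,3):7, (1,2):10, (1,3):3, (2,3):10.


Dijkstra from 0:
Distances: {0: 0, 1: 1, 2: 11, 3: 4}
Shortest distance to 1 = 1, path = [0, 1]


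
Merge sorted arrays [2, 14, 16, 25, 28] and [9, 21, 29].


Compare heads, take smaller each step.
Merged: [2, 9, 14, 16, 21, 25, 28, 29]


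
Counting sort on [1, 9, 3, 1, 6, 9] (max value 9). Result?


Count array: [0, 2, 0, 1, 0, 0, 1, 0, 0, 2]
Reconstruct: [1, 1, 3, 6, 9, 9]


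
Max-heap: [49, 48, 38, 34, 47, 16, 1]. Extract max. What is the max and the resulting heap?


Max = 49
Replace root with last, heapify down
Resulting heap: [48, 47, 38, 34, 1, 16]


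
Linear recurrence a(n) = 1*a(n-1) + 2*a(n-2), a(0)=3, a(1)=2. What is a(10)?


Build bottom-up:
...a(8)=428, a(9)=852, a(10)=1*852+2*428=1708


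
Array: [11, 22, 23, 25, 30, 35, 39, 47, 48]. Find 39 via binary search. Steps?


Search for 39:
[0,8] mid=4 arr[4]=30
[5,8] mid=6 arr[6]=39
Total: 2 comparisons


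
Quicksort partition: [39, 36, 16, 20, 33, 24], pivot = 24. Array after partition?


Elements <= 24 go left of pivot.
Result: [16, 20, 24, 36, 33, 39], pivot at index 2


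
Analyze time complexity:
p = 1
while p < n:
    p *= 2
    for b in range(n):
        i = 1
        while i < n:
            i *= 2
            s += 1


Per nesting level: O(log n) * O(n) * O(log n) = O(n (log n)^2)
Complexity: O(n (log n)^2)


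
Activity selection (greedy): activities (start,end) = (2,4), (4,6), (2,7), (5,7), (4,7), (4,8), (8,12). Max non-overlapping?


Greedy: pick earliest-ending, then skip overlaps.
Selected (3 activities): [(2, 4), (4, 6), (8, 12)]


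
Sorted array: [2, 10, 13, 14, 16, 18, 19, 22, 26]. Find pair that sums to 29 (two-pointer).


Two pointers: lo=0, hi=8
Found pair: (10, 19) summing to 29


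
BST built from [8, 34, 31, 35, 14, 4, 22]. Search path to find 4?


BST root = 8
Search for 4: compare at each node
Path: [8, 4]


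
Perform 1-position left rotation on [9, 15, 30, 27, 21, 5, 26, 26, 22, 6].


Left rotate by 1: [15, 30, 27, 21, 5, 26, 26, 22, 6, 9]


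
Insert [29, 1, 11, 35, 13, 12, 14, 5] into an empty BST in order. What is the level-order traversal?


Root = 29; build tree by BST insertion.
Level-Order traversal: [29, 1, 35, 11, 5, 13, 12, 14]


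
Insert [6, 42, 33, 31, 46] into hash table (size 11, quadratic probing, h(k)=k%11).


Insertions: 6->slot 6; 42->slot 9; 33->slot 0; 31->slot 10; 46->slot 2
Table: [33, None, 46, None, None, None, 6, None, None, 42, 31]


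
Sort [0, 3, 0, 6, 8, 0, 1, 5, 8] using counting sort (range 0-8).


Count array: [3, 1, 0, 1, 0, 1, 1, 0, 2]
Reconstruct: [0, 0, 0, 1, 3, 5, 6, 8, 8]


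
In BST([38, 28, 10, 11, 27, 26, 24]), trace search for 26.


BST root = 38
Search for 26: compare at each node
Path: [38, 28, 10, 11, 27, 26]


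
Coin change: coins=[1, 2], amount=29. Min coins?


dp[0]=0; dp[i]=1+min(dp[i-c] for c in coins)
...dp[24]=12, dp[25]=13, dp[26]=13, dp[27]=14, dp[28]=14, dp[29]=15
Minimum coins for 29 = 15


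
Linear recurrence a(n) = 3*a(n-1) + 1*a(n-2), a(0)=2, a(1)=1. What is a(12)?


Build bottom-up:
...a(10)=68777, a(11)=227155, a(12)=3*227155+1*68777=750242


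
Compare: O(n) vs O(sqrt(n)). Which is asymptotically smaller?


sublinear grows slower than linear
O(sqrt(n)) is asymptotically smaller; O(n) grows faster


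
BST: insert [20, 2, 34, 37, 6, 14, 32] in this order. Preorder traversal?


Root = 20; build tree by BST insertion.
Preorder traversal: [20, 2, 6, 14, 34, 32, 37]


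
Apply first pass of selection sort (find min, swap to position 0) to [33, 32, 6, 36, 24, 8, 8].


After one pass: [6, 32, 33, 36, 24, 8, 8]


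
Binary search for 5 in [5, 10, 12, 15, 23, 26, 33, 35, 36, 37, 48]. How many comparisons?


Search for 5:
[0,10] mid=5 arr[5]=26
[0,4] mid=2 arr[2]=12
[0,1] mid=0 arr[0]=5
Total: 3 comparisons


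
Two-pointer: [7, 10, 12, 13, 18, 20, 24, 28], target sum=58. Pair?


Two pointers: lo=0, hi=7
No pair sums to 58


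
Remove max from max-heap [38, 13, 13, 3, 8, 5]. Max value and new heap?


Max = 38
Replace root with last, heapify down
Resulting heap: [13, 8, 13, 3, 5]


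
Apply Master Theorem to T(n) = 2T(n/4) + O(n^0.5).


a=2, b=4, c=0.5. log_4(2)=0.5 = c=0.5. Case 2: O(n^c log n) = O(sqrt(n) log n)
Complexity: O(sqrt(n) log n)


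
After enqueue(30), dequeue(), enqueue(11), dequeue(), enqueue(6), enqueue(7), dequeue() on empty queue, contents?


enqueue(30) -> [30]
dequeue() returns 30 -> []
enqueue(11) -> [11]
dequeue() returns 11 -> []
enqueue(6) -> [6]
enqueue(7) -> [6, 7]
dequeue() returns 6 -> [7]
Final queue (front to back): [7]


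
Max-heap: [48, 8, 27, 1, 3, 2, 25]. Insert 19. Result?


Append 19: [48, 8, 27, 1, 3, 2, 25, 19]
Bubble up: swap idx 7(19) with idx 3(1); swap idx 3(19) with idx 1(8)
Result: [48, 19, 27, 8, 3, 2, 25, 1]


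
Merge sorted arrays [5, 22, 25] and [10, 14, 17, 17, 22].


Compare heads, take smaller each step.
Merged: [5, 10, 14, 17, 17, 22, 22, 25]


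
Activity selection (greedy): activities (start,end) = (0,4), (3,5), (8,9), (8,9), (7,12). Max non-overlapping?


Greedy: pick earliest-ending, then skip overlaps.
Selected (2 activities): [(0, 4), (8, 9)]


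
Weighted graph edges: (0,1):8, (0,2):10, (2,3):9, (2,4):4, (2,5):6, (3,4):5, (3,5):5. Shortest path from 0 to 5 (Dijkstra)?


Dijkstra from 0:
Distances: {0: 0, 1: 8, 2: 10, 3: 19, 4: 14, 5: 16}
Shortest distance to 5 = 16, path = [0, 2, 5]


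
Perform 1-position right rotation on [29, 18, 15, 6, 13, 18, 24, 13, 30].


Right rotate by 1: [30, 29, 18, 15, 6, 13, 18, 24, 13]


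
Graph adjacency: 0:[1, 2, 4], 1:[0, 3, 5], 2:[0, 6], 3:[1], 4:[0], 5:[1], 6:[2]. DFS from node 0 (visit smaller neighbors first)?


DFS stack-based: start with [0]
Visit order: [0, 1, 3, 5, 2, 6, 4]


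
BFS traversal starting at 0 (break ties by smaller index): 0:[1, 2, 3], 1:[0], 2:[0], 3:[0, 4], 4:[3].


BFS queue: start with [0]
Visit order: [0, 1, 2, 3, 4]


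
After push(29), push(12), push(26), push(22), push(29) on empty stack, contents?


push(29) -> [29]
push(12) -> [29, 12]
push(26) -> [29, 12, 26]
push(22) -> [29, 12, 26, 22]
push(29) -> [29, 12, 26, 22, 29]
Final stack (bottom to top): [29, 12, 26, 22, 29]


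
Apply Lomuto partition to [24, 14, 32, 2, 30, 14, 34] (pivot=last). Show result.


Elements <= 34 go left of pivot.
Result: [24, 14, 32, 2, 30, 14, 34], pivot at index 6


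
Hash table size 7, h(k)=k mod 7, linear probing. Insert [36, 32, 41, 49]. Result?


Insertions: 36->slot 1; 32->slot 4; 41->slot 6; 49->slot 0
Table: [49, 36, None, None, 32, None, 41]


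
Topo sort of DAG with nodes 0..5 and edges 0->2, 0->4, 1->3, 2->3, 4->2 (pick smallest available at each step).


Kahn's algorithm, process smallest node first
Order: [0, 1, 4, 2, 3, 5]


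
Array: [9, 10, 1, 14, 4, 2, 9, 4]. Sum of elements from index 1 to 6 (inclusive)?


Prefix sums: [0, 9, 19, 20, 34, 38, 40, 49, 53]
Sum[1..6] = prefix[7] - prefix[1] = 49 - 9 = 40


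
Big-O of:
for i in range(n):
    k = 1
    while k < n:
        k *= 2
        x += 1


Per nesting level: O(n) * O(log n) = O(n log n)
Complexity: O(n log n)


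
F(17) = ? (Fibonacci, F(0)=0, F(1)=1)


F(n)=F(n-1)+F(n-2)
...F(15)=610, F(16)=987, F(17)=1597


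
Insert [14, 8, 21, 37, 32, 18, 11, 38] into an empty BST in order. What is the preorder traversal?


Root = 14; build tree by BST insertion.
Preorder traversal: [14, 8, 11, 21, 18, 37, 32, 38]


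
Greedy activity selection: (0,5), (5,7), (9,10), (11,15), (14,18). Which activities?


Greedy: pick earliest-ending, then skip overlaps.
Selected (4 activities): [(0, 5), (5, 7), (9, 10), (11, 15)]


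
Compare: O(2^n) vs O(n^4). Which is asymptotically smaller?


quartic grows slower than exponential
O(n^4) is asymptotically smaller; O(2^n) grows faster


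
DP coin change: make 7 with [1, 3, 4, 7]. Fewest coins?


dp[0]=0; dp[i]=1+min(dp[i-c] for c in coins)
...dp[2]=2, dp[3]=1, dp[4]=1, dp[5]=2, dp[6]=2, dp[7]=1
Minimum coins for 7 = 1


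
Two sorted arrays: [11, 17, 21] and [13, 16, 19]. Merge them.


Compare heads, take smaller each step.
Merged: [11, 13, 16, 17, 19, 21]


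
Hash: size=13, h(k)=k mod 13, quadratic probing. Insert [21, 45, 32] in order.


Insertions: 21->slot 8; 45->slot 6; 32->slot 7
Table: [None, None, None, None, None, None, 45, 32, 21, None, None, None, None]


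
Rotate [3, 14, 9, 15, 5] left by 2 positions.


Left rotate by 2: [9, 15, 5, 3, 14]


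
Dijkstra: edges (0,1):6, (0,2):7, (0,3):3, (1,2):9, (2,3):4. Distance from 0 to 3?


Dijkstra from 0:
Distances: {0: 0, 1: 6, 2: 7, 3: 3}
Shortest distance to 3 = 3, path = [0, 3]


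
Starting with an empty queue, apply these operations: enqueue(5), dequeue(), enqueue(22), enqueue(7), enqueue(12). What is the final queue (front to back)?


enqueue(5) -> [5]
dequeue() returns 5 -> []
enqueue(22) -> [22]
enqueue(7) -> [22, 7]
enqueue(12) -> [22, 7, 12]
Final queue (front to back): [22, 7, 12]


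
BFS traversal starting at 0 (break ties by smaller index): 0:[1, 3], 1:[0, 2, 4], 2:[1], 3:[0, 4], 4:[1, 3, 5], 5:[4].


BFS queue: start with [0]
Visit order: [0, 1, 3, 2, 4, 5]


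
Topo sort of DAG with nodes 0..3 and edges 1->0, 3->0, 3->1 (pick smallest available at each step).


Kahn's algorithm, process smallest node first
Order: [2, 3, 1, 0]


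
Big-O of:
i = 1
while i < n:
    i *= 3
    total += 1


Per nesting level: O(log n) = O(log n)
Complexity: O(log n)


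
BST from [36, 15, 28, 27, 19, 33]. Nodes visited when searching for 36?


BST root = 36
Search for 36: compare at each node
Path: [36]


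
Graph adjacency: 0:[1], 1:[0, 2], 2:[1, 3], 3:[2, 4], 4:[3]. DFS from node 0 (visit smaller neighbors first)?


DFS stack-based: start with [0]
Visit order: [0, 1, 2, 3, 4]


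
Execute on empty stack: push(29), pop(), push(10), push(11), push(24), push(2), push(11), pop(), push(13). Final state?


push(29) -> [29]
pop() returns 29 -> []
push(10) -> [10]
push(11) -> [10, 11]
push(24) -> [10, 11, 24]
push(2) -> [10, 11, 24, 2]
push(11) -> [10, 11, 24, 2, 11]
pop() returns 11 -> [10, 11, 24, 2]
push(13) -> [10, 11, 24, 2, 13]
Final stack (bottom to top): [10, 11, 24, 2, 13]


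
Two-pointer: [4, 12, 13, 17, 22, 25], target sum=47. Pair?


Two pointers: lo=0, hi=5
Found pair: (22, 25) summing to 47


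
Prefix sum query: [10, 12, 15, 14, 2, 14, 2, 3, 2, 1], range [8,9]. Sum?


Prefix sums: [0, 10, 22, 37, 51, 53, 67, 69, 72, 74, 75]
Sum[8..9] = prefix[10] - prefix[8] = 75 - 72 = 3


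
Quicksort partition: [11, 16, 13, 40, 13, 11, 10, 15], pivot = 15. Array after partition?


Elements <= 15 go left of pivot.
Result: [11, 13, 13, 11, 10, 15, 16, 40], pivot at index 5


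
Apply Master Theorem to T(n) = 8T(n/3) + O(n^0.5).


a=8, b=3, c=0.5. log_3(8)=1.893 > c=0.5. Case 1: O(n^log_b(a)) = O(n^1.893)
Complexity: O(n^1.893)


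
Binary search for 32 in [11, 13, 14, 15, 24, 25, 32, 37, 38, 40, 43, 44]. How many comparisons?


Search for 32:
[0,11] mid=5 arr[5]=25
[6,11] mid=8 arr[8]=38
[6,7] mid=6 arr[6]=32
Total: 3 comparisons


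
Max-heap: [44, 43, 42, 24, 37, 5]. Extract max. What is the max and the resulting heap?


Max = 44
Replace root with last, heapify down
Resulting heap: [43, 37, 42, 24, 5]


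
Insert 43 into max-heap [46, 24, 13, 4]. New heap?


Append 43: [46, 24, 13, 4, 43]
Bubble up: swap idx 4(43) with idx 1(24)
Result: [46, 43, 13, 4, 24]


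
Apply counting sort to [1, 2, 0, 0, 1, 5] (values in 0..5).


Count array: [2, 2, 1, 0, 0, 1]
Reconstruct: [0, 0, 1, 1, 2, 5]


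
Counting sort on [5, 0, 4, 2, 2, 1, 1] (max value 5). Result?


Count array: [1, 2, 2, 0, 1, 1]
Reconstruct: [0, 1, 1, 2, 2, 4, 5]


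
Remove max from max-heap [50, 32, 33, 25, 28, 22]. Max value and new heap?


Max = 50
Replace root with last, heapify down
Resulting heap: [33, 32, 22, 25, 28]


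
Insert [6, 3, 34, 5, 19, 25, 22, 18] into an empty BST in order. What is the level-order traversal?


Root = 6; build tree by BST insertion.
Level-Order traversal: [6, 3, 34, 5, 19, 18, 25, 22]


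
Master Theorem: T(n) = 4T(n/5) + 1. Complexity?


a=4, b=5, c=0. log_5(4)=0.861 > c=0. Case 1: O(n^log_b(a)) = O(n^0.861)
Complexity: O(n^0.861)


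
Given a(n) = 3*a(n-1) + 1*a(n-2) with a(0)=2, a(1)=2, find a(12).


Build bottom-up:
...a(10)=111614, a(11)=368636, a(12)=3*368636+1*111614=1217522


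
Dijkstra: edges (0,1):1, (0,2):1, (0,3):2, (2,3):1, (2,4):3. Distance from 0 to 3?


Dijkstra from 0:
Distances: {0: 0, 1: 1, 2: 1, 3: 2, 4: 4}
Shortest distance to 3 = 2, path = [0, 3]


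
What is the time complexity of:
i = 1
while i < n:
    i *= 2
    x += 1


Per nesting level: O(log n) = O(log n)
Complexity: O(log n)


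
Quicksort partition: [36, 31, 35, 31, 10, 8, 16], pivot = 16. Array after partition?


Elements <= 16 go left of pivot.
Result: [10, 8, 16, 31, 36, 31, 35], pivot at index 2


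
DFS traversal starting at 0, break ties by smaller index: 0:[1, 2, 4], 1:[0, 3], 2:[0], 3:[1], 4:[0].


DFS stack-based: start with [0]
Visit order: [0, 1, 3, 2, 4]


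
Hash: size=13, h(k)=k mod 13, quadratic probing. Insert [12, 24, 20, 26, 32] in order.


Insertions: 12->slot 12; 24->slot 11; 20->slot 7; 26->slot 0; 32->slot 6
Table: [26, None, None, None, None, None, 32, 20, None, None, None, 24, 12]


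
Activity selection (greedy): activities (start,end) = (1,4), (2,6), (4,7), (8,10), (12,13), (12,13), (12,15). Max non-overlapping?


Greedy: pick earliest-ending, then skip overlaps.
Selected (4 activities): [(1, 4), (4, 7), (8, 10), (12, 13)]


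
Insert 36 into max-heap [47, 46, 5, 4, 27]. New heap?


Append 36: [47, 46, 5, 4, 27, 36]
Bubble up: swap idx 5(36) with idx 2(5)
Result: [47, 46, 36, 4, 27, 5]


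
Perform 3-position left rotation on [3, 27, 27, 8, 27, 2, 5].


Left rotate by 3: [8, 27, 2, 5, 3, 27, 27]


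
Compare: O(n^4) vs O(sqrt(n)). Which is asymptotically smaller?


sublinear grows slower than quartic
O(sqrt(n)) is asymptotically smaller; O(n^4) grows faster


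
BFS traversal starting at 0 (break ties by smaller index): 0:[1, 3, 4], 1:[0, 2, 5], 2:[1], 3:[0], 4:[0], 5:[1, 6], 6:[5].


BFS queue: start with [0]
Visit order: [0, 1, 3, 4, 2, 5, 6]


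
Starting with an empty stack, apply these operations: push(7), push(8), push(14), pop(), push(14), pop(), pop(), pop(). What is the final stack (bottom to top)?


push(7) -> [7]
push(8) -> [7, 8]
push(14) -> [7, 8, 14]
pop() returns 14 -> [7, 8]
push(14) -> [7, 8, 14]
pop() returns 14 -> [7, 8]
pop() returns 8 -> [7]
pop() returns 7 -> []
Final stack (bottom to top): []


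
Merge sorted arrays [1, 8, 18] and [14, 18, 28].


Compare heads, take smaller each step.
Merged: [1, 8, 14, 18, 18, 28]


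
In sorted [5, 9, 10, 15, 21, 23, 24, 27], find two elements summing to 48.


Two pointers: lo=0, hi=7
Found pair: (21, 27) summing to 48


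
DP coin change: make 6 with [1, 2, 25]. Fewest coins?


dp[0]=0; dp[i]=1+min(dp[i-c] for c in coins)
...dp[1]=1, dp[2]=1, dp[3]=2, dp[4]=2, dp[5]=3, dp[6]=3
Minimum coins for 6 = 3


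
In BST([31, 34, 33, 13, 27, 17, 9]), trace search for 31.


BST root = 31
Search for 31: compare at each node
Path: [31]


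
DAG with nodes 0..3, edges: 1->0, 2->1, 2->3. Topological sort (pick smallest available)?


Kahn's algorithm, process smallest node first
Order: [2, 1, 0, 3]


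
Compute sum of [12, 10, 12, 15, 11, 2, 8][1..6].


Prefix sums: [0, 12, 22, 34, 49, 60, 62, 70]
Sum[1..6] = prefix[7] - prefix[1] = 70 - 12 = 58


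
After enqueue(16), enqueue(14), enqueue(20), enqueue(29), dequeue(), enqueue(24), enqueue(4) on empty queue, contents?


enqueue(16) -> [16]
enqueue(14) -> [16, 14]
enqueue(20) -> [16, 14, 20]
enqueue(29) -> [16, 14, 20, 29]
dequeue() returns 16 -> [14, 20, 29]
enqueue(24) -> [14, 20, 29, 24]
enqueue(4) -> [14, 20, 29, 24, 4]
Final queue (front to back): [14, 20, 29, 24, 4]


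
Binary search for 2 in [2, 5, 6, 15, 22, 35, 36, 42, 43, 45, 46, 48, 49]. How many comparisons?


Search for 2:
[0,12] mid=6 arr[6]=36
[0,5] mid=2 arr[2]=6
[0,1] mid=0 arr[0]=2
Total: 3 comparisons


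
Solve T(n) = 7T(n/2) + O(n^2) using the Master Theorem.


a=7, b=2, c=2. log_2(7)=2.807 > c=2. Case 1: O(n^log_b(a)) = O(n^2.807)
Complexity: O(n^2.807)


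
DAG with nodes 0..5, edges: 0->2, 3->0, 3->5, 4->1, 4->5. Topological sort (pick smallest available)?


Kahn's algorithm, process smallest node first
Order: [3, 0, 2, 4, 1, 5]


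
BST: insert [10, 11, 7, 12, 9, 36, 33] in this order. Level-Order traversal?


Root = 10; build tree by BST insertion.
Level-Order traversal: [10, 7, 11, 9, 12, 36, 33]


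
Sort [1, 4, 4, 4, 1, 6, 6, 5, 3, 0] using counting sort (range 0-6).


Count array: [1, 2, 0, 1, 3, 1, 2]
Reconstruct: [0, 1, 1, 3, 4, 4, 4, 5, 6, 6]


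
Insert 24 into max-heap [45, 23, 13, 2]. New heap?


Append 24: [45, 23, 13, 2, 24]
Bubble up: swap idx 4(24) with idx 1(23)
Result: [45, 24, 13, 2, 23]


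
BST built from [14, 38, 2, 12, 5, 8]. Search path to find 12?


BST root = 14
Search for 12: compare at each node
Path: [14, 2, 12]


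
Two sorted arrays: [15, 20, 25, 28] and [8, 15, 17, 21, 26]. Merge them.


Compare heads, take smaller each step.
Merged: [8, 15, 15, 17, 20, 21, 25, 26, 28]


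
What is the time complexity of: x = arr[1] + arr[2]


Analysis: constant-time operation, no loop
Complexity: O(1)


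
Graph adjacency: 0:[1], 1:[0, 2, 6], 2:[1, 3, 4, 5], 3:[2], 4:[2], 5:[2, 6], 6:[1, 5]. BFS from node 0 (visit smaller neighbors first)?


BFS queue: start with [0]
Visit order: [0, 1, 2, 6, 3, 4, 5]


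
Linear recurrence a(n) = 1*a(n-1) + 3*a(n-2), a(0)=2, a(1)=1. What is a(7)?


Build bottom-up:
...a(5)=61, a(6)=154, a(7)=1*154+3*61=337


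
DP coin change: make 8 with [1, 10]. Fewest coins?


dp[0]=0; dp[i]=1+min(dp[i-c] for c in coins)
...dp[3]=3, dp[4]=4, dp[5]=5, dp[6]=6, dp[7]=7, dp[8]=8
Minimum coins for 8 = 8


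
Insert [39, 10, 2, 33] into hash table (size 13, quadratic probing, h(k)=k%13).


Insertions: 39->slot 0; 10->slot 10; 2->slot 2; 33->slot 7
Table: [39, None, 2, None, None, None, None, 33, None, None, 10, None, None]


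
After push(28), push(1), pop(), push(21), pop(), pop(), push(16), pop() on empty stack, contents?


push(28) -> [28]
push(1) -> [28, 1]
pop() returns 1 -> [28]
push(21) -> [28, 21]
pop() returns 21 -> [28]
pop() returns 28 -> []
push(16) -> [16]
pop() returns 16 -> []
Final stack (bottom to top): []


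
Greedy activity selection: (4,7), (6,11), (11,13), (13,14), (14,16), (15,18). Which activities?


Greedy: pick earliest-ending, then skip overlaps.
Selected (4 activities): [(4, 7), (11, 13), (13, 14), (14, 16)]


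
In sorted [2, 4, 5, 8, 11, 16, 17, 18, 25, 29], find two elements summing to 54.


Two pointers: lo=0, hi=9
Found pair: (25, 29) summing to 54


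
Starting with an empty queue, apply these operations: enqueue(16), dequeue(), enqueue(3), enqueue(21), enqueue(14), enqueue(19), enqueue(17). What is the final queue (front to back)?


enqueue(16) -> [16]
dequeue() returns 16 -> []
enqueue(3) -> [3]
enqueue(21) -> [3, 21]
enqueue(14) -> [3, 21, 14]
enqueue(19) -> [3, 21, 14, 19]
enqueue(17) -> [3, 21, 14, 19, 17]
Final queue (front to back): [3, 21, 14, 19, 17]


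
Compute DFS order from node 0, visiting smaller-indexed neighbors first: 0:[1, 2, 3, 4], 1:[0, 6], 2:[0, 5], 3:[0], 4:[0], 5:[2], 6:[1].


DFS stack-based: start with [0]
Visit order: [0, 1, 6, 2, 5, 3, 4]


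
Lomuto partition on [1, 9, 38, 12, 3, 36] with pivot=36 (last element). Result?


Elements <= 36 go left of pivot.
Result: [1, 9, 12, 3, 36, 38], pivot at index 4


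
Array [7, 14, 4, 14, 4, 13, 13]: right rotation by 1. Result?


Right rotate by 1: [13, 7, 14, 4, 14, 4, 13]


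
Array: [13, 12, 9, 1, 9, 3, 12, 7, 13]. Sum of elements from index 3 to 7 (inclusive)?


Prefix sums: [0, 13, 25, 34, 35, 44, 47, 59, 66, 79]
Sum[3..7] = prefix[8] - prefix[3] = 66 - 34 = 32


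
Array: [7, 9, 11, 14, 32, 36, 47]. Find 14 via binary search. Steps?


Search for 14:
[0,6] mid=3 arr[3]=14
Total: 1 comparisons


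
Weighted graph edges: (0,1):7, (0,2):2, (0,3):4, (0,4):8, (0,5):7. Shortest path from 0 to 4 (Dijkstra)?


Dijkstra from 0:
Distances: {0: 0, 1: 7, 2: 2, 3: 4, 4: 8, 5: 7}
Shortest distance to 4 = 8, path = [0, 4]


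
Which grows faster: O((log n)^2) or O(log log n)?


double-logarithmic grows slower than polylogarithmic
O(log log n) is asymptotically smaller; O((log n)^2) grows faster


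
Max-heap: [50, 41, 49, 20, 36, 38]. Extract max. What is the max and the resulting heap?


Max = 50
Replace root with last, heapify down
Resulting heap: [49, 41, 38, 20, 36]


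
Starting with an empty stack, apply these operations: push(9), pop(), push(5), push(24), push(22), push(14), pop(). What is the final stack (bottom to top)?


push(9) -> [9]
pop() returns 9 -> []
push(5) -> [5]
push(24) -> [5, 24]
push(22) -> [5, 24, 22]
push(14) -> [5, 24, 22, 14]
pop() returns 14 -> [5, 24, 22]
Final stack (bottom to top): [5, 24, 22]


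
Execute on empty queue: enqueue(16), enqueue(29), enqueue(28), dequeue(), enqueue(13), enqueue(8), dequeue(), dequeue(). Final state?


enqueue(16) -> [16]
enqueue(29) -> [16, 29]
enqueue(28) -> [16, 29, 28]
dequeue() returns 16 -> [29, 28]
enqueue(13) -> [29, 28, 13]
enqueue(8) -> [29, 28, 13, 8]
dequeue() returns 29 -> [28, 13, 8]
dequeue() returns 28 -> [13, 8]
Final queue (front to back): [13, 8]


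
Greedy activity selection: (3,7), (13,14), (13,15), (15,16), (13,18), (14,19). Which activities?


Greedy: pick earliest-ending, then skip overlaps.
Selected (3 activities): [(3, 7), (13, 14), (15, 16)]


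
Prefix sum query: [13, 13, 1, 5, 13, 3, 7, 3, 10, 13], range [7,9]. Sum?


Prefix sums: [0, 13, 26, 27, 32, 45, 48, 55, 58, 68, 81]
Sum[7..9] = prefix[10] - prefix[7] = 81 - 55 = 26


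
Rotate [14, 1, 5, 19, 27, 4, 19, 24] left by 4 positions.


Left rotate by 4: [27, 4, 19, 24, 14, 1, 5, 19]


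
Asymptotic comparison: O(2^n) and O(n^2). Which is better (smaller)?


quadratic grows slower than exponential
O(n^2) is asymptotically smaller; O(2^n) grows faster


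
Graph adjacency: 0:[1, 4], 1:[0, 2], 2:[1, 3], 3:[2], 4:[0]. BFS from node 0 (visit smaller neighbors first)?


BFS queue: start with [0]
Visit order: [0, 1, 4, 2, 3]


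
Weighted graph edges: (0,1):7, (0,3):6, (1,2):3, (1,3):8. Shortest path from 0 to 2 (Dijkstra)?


Dijkstra from 0:
Distances: {0: 0, 1: 7, 2: 10, 3: 6}
Shortest distance to 2 = 10, path = [0, 1, 2]


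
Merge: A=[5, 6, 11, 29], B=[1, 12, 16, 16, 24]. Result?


Compare heads, take smaller each step.
Merged: [1, 5, 6, 11, 12, 16, 16, 24, 29]


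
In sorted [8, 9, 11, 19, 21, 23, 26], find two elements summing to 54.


Two pointers: lo=0, hi=6
No pair sums to 54


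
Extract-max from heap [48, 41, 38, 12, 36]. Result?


Max = 48
Replace root with last, heapify down
Resulting heap: [41, 36, 38, 12]


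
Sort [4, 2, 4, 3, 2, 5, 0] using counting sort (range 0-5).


Count array: [1, 0, 2, 1, 2, 1]
Reconstruct: [0, 2, 2, 3, 4, 4, 5]


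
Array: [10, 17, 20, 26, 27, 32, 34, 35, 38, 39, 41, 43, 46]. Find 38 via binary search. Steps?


Search for 38:
[0,12] mid=6 arr[6]=34
[7,12] mid=9 arr[9]=39
[7,8] mid=7 arr[7]=35
[8,8] mid=8 arr[8]=38
Total: 4 comparisons


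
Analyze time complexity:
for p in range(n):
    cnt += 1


Per nesting level: O(n) = O(n)
Complexity: O(n)


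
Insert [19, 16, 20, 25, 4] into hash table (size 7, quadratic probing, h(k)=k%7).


Insertions: 19->slot 5; 16->slot 2; 20->slot 6; 25->slot 4; 4->slot 1
Table: [None, 4, 16, None, 25, 19, 20]


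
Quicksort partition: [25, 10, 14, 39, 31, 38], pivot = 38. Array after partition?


Elements <= 38 go left of pivot.
Result: [25, 10, 14, 31, 38, 39], pivot at index 4


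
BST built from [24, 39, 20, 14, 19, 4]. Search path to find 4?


BST root = 24
Search for 4: compare at each node
Path: [24, 20, 14, 4]


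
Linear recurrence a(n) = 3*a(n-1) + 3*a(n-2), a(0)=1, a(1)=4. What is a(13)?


Build bottom-up:
...a(11)=2432187, a(12)=9221121, a(13)=3*9221121+3*2432187=34959924
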